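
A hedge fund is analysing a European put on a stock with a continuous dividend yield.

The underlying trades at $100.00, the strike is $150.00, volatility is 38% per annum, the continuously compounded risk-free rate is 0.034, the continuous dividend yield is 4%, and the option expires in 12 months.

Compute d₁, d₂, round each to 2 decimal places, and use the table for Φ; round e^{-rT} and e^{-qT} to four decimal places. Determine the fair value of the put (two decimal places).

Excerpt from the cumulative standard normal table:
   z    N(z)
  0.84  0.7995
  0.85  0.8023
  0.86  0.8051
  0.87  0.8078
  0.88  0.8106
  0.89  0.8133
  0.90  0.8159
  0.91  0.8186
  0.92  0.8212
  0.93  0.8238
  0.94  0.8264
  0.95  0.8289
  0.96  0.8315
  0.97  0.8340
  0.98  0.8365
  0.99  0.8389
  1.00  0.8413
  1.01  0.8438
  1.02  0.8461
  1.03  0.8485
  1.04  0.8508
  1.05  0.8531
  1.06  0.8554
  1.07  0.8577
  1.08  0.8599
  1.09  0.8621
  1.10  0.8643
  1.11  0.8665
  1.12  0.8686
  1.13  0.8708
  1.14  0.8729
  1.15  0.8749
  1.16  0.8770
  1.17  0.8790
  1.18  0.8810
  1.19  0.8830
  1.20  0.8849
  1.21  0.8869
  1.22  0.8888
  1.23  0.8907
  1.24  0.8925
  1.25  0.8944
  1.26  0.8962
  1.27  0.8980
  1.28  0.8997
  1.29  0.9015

$52.06

T = 1;  σ√T = 0.3800
ln(S/K) + (r − q + σ²/2)T = ln(100/150) + (0.034 − 0.04 + 0.38²/2)·1 = -0.4055 + 0.0662 = -0.3393
d₁ = -0.3393 / 0.3800 = -0.8928 ⇒ -0.89
d₂ = d₁ − σ√T = -0.8928 − 0.3800 = -1.2728 ⇒ -1.27
exp(−qT) = exp(−0.04·1) = 0.9608;  exp(−rT) = exp(−0.034·1) = 0.9666
P = 150·0.9666·N(1.27) − 100·0.9608·N(0.89) = 150·0.9666·0.8980 − 100·0.9608·0.8133 = 130.2010 − 78.1419 = 52.0592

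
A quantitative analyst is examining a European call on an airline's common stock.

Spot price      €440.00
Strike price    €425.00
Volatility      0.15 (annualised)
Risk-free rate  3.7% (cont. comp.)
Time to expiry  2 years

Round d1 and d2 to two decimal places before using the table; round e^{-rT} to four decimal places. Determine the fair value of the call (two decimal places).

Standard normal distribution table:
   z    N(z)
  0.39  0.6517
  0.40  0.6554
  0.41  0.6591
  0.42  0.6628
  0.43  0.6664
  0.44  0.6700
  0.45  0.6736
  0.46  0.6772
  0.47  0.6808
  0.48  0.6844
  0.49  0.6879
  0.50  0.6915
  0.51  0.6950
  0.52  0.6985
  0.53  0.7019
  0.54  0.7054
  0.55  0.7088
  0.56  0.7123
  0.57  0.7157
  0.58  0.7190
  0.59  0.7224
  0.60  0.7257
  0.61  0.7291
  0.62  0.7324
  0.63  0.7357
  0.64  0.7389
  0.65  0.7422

σ√T = 0.15·√2 = 0.2121
ln(S/K) + (r + σ²/2)T = ln(440/425) + (0.037 + 0.15²/2)·2 = 0.0347 + 0.0965 = 0.1312
d₁ = 0.1312 / 0.2121 = 0.6184 ⇒ 0.62
d₂ = d₁ − σ√T = 0.6184 − 0.2121 = 0.4063 ⇒ 0.41
exp(−rT) = exp(−0.037·2) = 0.9287
N(d₁) = N(0.62) = 0.7324;  N(d₂) = N(0.41) = 0.6591
C = 440·0.7324 − 425·0.9287·0.6591 = 322.2560 − 260.1451 = 62.1109

€62.11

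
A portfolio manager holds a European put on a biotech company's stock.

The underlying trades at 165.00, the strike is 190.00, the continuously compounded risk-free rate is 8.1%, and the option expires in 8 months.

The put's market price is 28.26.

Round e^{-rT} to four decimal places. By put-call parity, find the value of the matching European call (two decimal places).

13.25

e^(−rT) = e^(−0.081·0.6667) = 0.9474
Put-call parity: C − P = S − K·e^(−rT) = 165 − 190·0.9474 = 165 − 180.0060 = -15.0060
C = P + (C − P) = 28.26 + (-15.0060) = 13.2540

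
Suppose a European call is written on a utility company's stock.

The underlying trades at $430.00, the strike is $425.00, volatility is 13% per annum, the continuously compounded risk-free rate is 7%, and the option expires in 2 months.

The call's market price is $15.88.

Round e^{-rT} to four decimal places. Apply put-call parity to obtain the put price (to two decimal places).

$5.95

e^(−rT) = e^(−0.07·0.1667) = 0.9884
Put-call parity: C − P = S − K·e^(−rT) = 430 − 425·0.9884 = 430 − 420.0700 = 9.9300
P = C − (C − P) = 15.88 − (9.9300) = 5.9500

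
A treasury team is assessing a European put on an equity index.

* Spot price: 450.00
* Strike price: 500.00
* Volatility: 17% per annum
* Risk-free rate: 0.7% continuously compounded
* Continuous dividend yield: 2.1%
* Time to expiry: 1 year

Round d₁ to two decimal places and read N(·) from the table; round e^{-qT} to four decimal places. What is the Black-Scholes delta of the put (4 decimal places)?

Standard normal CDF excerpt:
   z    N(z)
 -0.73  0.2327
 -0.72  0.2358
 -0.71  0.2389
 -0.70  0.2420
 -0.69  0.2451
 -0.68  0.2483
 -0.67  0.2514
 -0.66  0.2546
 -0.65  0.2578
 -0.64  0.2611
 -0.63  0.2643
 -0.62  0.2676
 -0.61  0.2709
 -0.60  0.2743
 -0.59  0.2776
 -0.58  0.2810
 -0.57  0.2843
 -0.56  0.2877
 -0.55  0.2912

σ√T = 0.17·√1 = 0.1700
ln(S/K) + (r − q + σ²/2)T = ln(450/500) + (0.007 − 0.021 + 0.17²/2)·1 = -0.1054 + 0.0005 = -0.1049
d₁ = -0.1049 / 0.1700 = -0.6171 ⇒ -0.62
N(d₁) = N(-0.62) = 0.2676
Δ_put = e^(−qT)·(N(d₁) − 1) = 0.9792·(0.2676 − 1) = -0.7172

-0.7172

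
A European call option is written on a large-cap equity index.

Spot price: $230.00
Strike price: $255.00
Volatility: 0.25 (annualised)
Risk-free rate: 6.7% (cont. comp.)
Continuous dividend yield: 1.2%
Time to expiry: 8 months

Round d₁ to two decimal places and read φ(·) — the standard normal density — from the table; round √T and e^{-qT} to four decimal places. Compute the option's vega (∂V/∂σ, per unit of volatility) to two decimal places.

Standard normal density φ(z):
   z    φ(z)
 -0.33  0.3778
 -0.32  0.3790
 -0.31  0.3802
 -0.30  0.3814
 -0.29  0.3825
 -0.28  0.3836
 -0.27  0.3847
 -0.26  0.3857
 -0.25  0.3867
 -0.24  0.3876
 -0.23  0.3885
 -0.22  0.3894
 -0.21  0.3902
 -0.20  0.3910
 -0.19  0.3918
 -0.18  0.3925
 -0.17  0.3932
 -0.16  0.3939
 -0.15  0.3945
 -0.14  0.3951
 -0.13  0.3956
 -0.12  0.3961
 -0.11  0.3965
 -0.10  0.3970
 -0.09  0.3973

72.54

σ√T = 0.25·√0.6667 = 0.2041
d₁ = [ln(230/255) + (0.067 − 0.012 + 0.25²/2)·0.6667] / 0.2041 = [-0.1032 + 0.0575] / 0.2041 = -0.2238 ⇒ -0.22
√T = √0.6667 = 0.8165
φ(d₁) = φ(-0.22) = 0.3894
e^(−qT) = e^(−0.012·0.6667) = 0.9920
vega = S·e^(−qT)·φ(d₁)·√T = 230·0.9920·0.3894·0.8165 = 72.5424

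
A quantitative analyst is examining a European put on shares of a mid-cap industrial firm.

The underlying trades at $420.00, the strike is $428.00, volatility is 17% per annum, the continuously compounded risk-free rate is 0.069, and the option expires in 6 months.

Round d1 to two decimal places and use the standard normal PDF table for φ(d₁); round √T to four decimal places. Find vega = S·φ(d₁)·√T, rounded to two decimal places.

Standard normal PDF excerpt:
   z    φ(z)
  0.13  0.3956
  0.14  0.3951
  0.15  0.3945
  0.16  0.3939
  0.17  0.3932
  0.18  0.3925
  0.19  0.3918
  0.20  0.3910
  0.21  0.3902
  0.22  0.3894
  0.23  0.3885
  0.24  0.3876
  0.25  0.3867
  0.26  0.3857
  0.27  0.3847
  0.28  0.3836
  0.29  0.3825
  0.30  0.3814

σ√T = 0.17 × 0.7071 = 0.1202
d₁ = [ln(420/428) + (0.069 + ½·0.17²)·0.5] / (σ√T) = (-0.0189 + 0.0417) / 0.1202 = 0.1901 ⇒ 0.19
√T = √0.5 = 0.7071
φ(d₁) = φ(0.19) = 0.3918
vega = S·φ(d₁)·√T = 420·0.3918·0.7071 = 116.3575

116.36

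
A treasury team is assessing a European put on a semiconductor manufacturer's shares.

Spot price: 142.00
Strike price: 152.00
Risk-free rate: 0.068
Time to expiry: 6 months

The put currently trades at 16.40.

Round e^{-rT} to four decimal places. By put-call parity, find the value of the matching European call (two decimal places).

11.48

e^(−rT) = e^(−0.068·0.5) = 0.9666
Put-call parity: C − P = S − K·e^(−rT) = 142 − 152·0.9666 = 142 − 146.9232 = -4.9232
C = P + (C − P) = 16.40 + (-4.9232) = 11.4768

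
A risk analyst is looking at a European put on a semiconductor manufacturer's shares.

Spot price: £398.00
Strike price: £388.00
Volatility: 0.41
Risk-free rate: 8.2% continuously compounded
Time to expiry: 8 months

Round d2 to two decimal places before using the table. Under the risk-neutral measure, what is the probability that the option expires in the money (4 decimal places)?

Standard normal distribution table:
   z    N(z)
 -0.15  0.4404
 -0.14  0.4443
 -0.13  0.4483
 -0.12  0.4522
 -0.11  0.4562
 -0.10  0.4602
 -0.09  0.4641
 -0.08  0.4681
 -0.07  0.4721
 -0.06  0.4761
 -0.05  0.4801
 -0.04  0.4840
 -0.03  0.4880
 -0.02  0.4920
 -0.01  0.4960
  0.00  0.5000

0.4721

σ√T = 0.41·√0.6667 = 0.3348
d₁ = [ln(398/388) + (0.082 + 0.41²/2)·0.6667] / 0.3348 = [0.0254 + 0.1107] / 0.3348 = 0.4067 → 0.41
d₂ = d₁ − σ√T = 0.4067 − 0.3348 = 0.0719 → 0.07
Risk-neutral Pr[S_T < K] = N(−d₂) = N(-0.07) = 0.4721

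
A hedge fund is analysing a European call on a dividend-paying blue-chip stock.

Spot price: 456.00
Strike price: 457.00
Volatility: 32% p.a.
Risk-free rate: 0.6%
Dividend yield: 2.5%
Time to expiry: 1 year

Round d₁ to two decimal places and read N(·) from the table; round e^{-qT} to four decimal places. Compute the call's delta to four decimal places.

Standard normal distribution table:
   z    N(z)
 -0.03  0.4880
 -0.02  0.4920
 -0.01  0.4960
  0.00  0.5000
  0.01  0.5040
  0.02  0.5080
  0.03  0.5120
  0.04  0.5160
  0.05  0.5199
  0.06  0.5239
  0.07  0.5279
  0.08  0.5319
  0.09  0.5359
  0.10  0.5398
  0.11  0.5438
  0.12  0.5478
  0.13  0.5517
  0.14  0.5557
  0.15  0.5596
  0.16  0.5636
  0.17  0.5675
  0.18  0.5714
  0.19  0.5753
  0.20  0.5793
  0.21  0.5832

σ√T = 0.32·√1 = 0.3200
d₁ = [ln(456/457) + (0.006 − 0.025 + 0.32²/2)·1] / 0.3200 = [-0.0022 + 0.0322] / 0.3200 = 0.0938 → 0.09
N(d₁) = N(0.09) = 0.5359
Δ_call = exp(−qT)·N(d₁) = 0.9753·0.5359 = 0.5227

0.5227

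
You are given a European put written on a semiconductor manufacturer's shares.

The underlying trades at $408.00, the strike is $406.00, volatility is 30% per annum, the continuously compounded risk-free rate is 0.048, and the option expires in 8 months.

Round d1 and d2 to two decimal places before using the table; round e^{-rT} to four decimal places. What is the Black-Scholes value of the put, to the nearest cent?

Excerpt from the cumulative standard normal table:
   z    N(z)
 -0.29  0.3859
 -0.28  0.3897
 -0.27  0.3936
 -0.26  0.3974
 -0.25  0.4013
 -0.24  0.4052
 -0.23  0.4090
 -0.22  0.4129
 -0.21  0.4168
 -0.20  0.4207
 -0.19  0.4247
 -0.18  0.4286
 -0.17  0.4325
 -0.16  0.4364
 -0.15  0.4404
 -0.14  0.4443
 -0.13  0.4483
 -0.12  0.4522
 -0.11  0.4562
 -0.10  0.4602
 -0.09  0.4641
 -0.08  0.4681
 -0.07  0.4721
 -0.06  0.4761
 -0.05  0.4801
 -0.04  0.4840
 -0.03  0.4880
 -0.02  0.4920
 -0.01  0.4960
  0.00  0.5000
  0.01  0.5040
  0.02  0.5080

$31.30

σ√T = 0.3·√0.6667 = 0.2449
d₁ = [ln(408/406) + (0.048 + 0.3²/2)·0.6667] / 0.2449 = [0.0049 + 0.0620] / 0.2449 = 0.2732 which rounds to 0.27
d₂ = d₁ − σ√T = 0.2732 − 0.2449 = 0.0282 which rounds to 0.03
e^(−rT) = e^(−0.048·0.6667) = 0.9685
N(−d₂) = N(-0.03) = 0.4880;  N(−d₁) = N(-0.27) = 0.3936
P = 406·0.9685·0.4880 − 408·0.3936 = 191.8870 − 160.5888 = 31.2982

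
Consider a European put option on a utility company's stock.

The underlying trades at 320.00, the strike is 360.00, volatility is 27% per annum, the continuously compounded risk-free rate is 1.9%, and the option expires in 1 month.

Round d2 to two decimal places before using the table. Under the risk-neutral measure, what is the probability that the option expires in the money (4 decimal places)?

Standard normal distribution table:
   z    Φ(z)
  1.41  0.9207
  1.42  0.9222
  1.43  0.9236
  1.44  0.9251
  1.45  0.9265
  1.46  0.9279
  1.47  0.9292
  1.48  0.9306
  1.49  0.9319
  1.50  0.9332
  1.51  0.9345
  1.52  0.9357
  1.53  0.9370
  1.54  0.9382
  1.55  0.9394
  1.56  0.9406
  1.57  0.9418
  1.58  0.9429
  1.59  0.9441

0.9370

σ√T = 0.27 × 0.2887 = 0.0779
d₁ = [ln(320/360) + (0.019 + 0.27²/2)·0.08333] / 0.0779 = [-0.1178 + 0.0046] / 0.0779 = -1.4519 → -1.45
d₂ = d₁ − σ√T = -1.4519 − 0.0779 = -1.5298 → -1.53
Pr(exercise) under Q = N(−d₂) = N(1.53) = 0.9370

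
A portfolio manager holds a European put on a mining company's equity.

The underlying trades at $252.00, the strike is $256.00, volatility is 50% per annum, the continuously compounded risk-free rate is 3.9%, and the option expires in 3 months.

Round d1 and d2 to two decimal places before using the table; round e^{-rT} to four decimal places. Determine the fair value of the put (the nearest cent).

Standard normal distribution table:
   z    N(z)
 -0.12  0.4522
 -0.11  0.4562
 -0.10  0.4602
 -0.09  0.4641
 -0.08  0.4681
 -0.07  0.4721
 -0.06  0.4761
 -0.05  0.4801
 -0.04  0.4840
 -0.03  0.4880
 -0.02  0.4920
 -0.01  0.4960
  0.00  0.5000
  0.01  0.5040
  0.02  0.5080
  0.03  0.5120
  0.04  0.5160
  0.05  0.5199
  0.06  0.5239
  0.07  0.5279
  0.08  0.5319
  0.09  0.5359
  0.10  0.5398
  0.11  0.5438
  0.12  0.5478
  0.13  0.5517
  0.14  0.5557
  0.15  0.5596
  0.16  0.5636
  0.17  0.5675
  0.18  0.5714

$25.90

T = 0.25;  σ√T = 0.2500
d₁ = [ln(252/256) + (0.039 + 0.5²/2)·0.25] / 0.2500 = [-0.0157 + 0.0410] / 0.2500 = 0.1010 → 0.10
d₂ = d₁ − σ√T = 0.1010 − 0.2500 = -0.1490 → -0.15
exp(−rT) = exp(−0.039·0.25) = 0.9903
N(−d₂) = N(0.15) = 0.5596;  N(−d₁) = N(-0.10) = 0.4602
P = 256·0.9903·0.5596 − 252·0.4602 = 141.8680 − 115.9704 = 25.8976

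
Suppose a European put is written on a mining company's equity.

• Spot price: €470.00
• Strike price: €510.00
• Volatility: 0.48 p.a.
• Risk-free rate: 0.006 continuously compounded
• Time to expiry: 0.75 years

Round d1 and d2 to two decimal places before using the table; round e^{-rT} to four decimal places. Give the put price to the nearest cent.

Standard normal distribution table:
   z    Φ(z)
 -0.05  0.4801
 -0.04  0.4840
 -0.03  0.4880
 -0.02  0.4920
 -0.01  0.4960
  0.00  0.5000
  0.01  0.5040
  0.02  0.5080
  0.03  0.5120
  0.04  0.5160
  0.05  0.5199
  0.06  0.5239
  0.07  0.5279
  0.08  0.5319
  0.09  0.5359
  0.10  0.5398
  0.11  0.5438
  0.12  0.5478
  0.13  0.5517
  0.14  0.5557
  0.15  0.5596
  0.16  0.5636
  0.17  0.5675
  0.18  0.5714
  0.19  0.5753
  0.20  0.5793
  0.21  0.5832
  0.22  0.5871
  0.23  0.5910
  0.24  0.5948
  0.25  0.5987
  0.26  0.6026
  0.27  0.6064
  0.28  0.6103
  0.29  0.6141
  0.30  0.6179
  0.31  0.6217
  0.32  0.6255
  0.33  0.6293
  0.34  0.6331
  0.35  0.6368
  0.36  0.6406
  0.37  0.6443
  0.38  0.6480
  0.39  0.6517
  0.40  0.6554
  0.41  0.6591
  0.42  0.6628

σ√T = 0.48·√0.75 = 0.4157
ln(S/K) + (r + σ²/2)T = ln(470/510) + (0.006 + 0.48²/2)·0.75 = -0.0817 + 0.0909 = 0.0092
d₁ = 0.0092 / 0.4157 = 0.0222 which rounds to 0.02
d₂ = d₁ − σ√T = 0.0222 − 0.4157 = -0.3935 which rounds to -0.39
exp(−rT) = exp(−0.006·0.75) = 0.9955
N(−d₂) = N(0.39) = 0.6517;  N(−d₁) = N(-0.02) = 0.4920
P = 510·0.9955·0.6517 − 470·0.4920 = 330.8713 − 231.2400 = 99.6313

€99.63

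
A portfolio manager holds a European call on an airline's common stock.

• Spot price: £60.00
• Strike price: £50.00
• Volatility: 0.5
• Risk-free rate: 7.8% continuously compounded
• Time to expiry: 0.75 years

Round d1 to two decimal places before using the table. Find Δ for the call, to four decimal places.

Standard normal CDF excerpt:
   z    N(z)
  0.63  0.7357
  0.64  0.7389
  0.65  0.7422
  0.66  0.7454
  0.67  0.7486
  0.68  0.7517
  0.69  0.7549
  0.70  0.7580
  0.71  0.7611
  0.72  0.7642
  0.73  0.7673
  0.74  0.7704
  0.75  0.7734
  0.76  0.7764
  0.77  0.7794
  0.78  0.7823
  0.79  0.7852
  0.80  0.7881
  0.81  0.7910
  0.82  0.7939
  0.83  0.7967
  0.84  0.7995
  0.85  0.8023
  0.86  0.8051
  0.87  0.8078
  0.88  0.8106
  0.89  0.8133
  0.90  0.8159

T = 0.75;  σ√T = 0.4330
d₁ = [ln(60/50) + (0.078 + 0.5²/2)·0.75] / 0.4330 = [0.1823 + 0.1522] / 0.4330 = 0.7727 ≈ 0.77
N(d₁) = N(0.77) = 0.7794
Δ_call = N(d₁) = 0.7794

0.7794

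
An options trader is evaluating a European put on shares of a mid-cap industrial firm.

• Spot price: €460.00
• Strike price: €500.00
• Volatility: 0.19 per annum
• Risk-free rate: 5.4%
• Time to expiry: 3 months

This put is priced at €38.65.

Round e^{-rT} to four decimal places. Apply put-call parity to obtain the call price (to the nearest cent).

€5.35

exp(−rT) = exp(−0.054·0.25) = 0.9866
Put-call parity: C − P = S − K·e^(−rT) = 460 − 500·0.9866 = 460 − 493.3000 = -33.3000
C = P + (C − P) = 38.65 + (-33.3000) = 5.3500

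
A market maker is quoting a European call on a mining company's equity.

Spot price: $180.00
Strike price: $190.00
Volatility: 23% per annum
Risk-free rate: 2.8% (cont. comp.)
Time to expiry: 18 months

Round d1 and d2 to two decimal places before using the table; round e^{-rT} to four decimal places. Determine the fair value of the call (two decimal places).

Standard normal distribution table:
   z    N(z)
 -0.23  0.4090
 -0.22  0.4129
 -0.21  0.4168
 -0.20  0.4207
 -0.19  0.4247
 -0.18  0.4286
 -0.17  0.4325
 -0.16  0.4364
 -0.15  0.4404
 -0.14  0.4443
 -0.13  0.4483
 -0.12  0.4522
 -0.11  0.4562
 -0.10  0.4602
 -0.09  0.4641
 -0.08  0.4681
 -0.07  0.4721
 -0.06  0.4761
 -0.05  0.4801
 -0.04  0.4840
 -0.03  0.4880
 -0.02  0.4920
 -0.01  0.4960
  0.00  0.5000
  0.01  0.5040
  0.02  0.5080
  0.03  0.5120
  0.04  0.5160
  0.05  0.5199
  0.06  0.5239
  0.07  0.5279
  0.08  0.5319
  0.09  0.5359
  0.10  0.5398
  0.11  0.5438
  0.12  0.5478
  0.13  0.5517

$19.08

T = 1.5;  σ√T = 0.2817
d₁ = [ln(180/190) + (0.028 + 0.23²/2)·1.5] / 0.2817 = [-0.0541 + 0.0817] / 0.2817 = 0.0980 ⇒ 0.10
d₂ = d₁ − σ√T = 0.0980 − 0.2817 = -0.1837 ⇒ -0.18
exp(−rT) = exp(−0.028·1.5) = 0.9589
N(d₁) = N(0.10) = 0.5398;  N(d₂) = N(-0.18) = 0.4286
C = 180·0.5398 − 190·0.9589·0.4286 = 97.1640 − 78.0871 = 19.0769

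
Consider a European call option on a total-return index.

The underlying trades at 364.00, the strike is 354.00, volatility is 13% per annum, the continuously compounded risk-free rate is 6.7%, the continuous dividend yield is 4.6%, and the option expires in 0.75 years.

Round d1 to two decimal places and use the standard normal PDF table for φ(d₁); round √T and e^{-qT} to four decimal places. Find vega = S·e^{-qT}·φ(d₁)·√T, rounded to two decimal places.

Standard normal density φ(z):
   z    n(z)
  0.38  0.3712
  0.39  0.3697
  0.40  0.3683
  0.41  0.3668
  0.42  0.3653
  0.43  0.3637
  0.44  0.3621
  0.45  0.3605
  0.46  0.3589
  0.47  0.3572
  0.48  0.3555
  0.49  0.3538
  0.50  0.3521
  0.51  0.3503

110.27

σ√T = 0.13 × 0.8660 = 0.1126
d₁ = [ln(364/354) + (0.067 − 0.046 + 0.13²/2)·0.75] / 0.1126 = [0.0279 + 0.0221] / 0.1126 = 0.4436 which rounds to 0.44
√T = √0.75 = 0.8660
φ(d₁) = φ(0.44) = 0.3621
e^(−qT) = e^(−0.046·0.75) = 0.9661
vega = S·e^(−qT)·φ(d₁)·√T = 364·0.9661·0.3621·0.8660 = 110.2732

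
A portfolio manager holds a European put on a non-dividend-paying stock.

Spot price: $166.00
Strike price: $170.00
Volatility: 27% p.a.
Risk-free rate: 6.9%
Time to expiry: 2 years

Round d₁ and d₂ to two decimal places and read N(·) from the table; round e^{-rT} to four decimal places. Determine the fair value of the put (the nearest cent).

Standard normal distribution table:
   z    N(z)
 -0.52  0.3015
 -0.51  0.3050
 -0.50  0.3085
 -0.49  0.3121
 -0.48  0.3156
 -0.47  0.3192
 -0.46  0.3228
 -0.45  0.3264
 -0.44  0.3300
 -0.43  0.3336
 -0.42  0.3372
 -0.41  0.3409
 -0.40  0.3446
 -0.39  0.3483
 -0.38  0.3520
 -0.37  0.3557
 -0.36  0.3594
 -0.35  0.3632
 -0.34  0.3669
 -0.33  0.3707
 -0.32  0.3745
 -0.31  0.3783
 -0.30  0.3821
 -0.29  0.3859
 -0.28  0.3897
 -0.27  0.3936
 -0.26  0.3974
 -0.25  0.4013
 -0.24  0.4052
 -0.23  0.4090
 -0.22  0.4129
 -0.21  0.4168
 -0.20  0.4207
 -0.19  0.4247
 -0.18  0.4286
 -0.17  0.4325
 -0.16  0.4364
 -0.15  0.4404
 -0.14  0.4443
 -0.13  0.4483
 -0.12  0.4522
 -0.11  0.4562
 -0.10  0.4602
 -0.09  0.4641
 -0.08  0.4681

σ√T = 0.27 × 1.4142 = 0.3818
d₁ = [ln(166/170) + (0.069 + 0.27²/2)·2] / 0.3818 = [-0.0238 + 0.2109] / 0.3818 = 0.4900 ⇒ 0.49
d₂ = d₁ − σ√T = 0.4900 − 0.3818 = 0.1081 ⇒ 0.11
e^(−rT) = e^(−0.069·2) = 0.8711
N(−d₂) = N(-0.11) = 0.4562;  N(−d₁) = N(-0.49) = 0.3121
P = 170·0.8711·0.4562 − 166·0.3121 = 67.5573 − 51.8086 = 15.7487

$15.75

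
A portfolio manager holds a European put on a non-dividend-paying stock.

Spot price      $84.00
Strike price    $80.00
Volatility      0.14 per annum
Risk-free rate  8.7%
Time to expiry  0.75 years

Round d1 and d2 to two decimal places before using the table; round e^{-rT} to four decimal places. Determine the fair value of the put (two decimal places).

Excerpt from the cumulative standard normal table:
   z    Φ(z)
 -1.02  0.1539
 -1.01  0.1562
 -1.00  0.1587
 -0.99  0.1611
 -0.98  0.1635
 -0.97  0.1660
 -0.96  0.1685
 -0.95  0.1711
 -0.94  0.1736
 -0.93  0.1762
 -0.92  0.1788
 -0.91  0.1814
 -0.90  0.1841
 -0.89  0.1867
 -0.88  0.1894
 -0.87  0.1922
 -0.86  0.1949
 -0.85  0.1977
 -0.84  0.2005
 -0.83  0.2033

$0.86

σ√T = 0.14 × 0.8660 = 0.1212
d₁ = [ln(84/80) + (0.087 + 0.14²/2)·0.75] / 0.1212 = [0.0488 + 0.0726] / 0.1212 = 1.0012 which rounds to 1.00
d₂ = d₁ − σ√T = 1.0012 − 0.1212 = 0.8800 which rounds to 0.88
e^(−rT) = e^(−0.087·0.75) = 0.9368
N(−d₂) = N(-0.88) = 0.1894;  N(−d₁) = N(-1.00) = 0.1587
P = 80·0.9368·0.1894 − 84·0.1587 = 14.1944 − 13.3308 = 0.8636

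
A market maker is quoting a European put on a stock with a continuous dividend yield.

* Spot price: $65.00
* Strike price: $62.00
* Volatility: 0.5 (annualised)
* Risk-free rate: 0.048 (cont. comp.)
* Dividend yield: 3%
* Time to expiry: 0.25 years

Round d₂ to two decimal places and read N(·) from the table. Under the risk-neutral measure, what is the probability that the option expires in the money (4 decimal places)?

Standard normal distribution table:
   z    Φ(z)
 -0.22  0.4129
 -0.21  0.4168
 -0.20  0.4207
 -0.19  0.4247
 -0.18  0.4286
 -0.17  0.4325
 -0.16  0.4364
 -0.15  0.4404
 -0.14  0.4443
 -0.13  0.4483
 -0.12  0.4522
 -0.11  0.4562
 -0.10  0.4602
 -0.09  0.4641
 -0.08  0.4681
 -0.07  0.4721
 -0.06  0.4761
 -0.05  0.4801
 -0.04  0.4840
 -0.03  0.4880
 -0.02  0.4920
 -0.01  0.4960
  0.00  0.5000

0.4681

T = 0.25;  σ√T = 0.2500
d₁ = [ln(65/62) + (0.048 − 0.03 + 0.5²/2)·0.25] / 0.2500 = [0.0473 + 0.0358] / 0.2500 = 0.3320 → 0.33
d₂ = d₁ − σ√T = 0.3320 − 0.2500 = 0.0820 → 0.08
Risk-neutral Pr[S_T < K] = N(−d₂) = N(-0.08) = 0.4681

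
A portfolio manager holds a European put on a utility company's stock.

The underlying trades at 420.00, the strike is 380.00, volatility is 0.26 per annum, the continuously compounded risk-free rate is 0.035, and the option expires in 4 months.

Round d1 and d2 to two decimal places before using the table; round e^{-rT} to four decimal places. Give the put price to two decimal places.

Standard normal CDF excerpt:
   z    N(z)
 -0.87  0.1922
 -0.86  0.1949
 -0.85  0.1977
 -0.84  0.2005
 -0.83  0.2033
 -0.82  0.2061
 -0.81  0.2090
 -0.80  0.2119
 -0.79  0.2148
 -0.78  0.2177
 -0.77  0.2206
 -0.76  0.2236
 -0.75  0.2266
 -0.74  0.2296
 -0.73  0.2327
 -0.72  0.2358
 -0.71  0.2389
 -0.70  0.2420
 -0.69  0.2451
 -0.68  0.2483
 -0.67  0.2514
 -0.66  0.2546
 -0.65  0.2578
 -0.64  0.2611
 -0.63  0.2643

T = 0.3333;  σ√T = 0.1501
ln(S/K) + (r + σ²/2)T = ln(420/380) + (0.035 + 0.26²/2)·0.3333 = 0.1001 + 0.0229 = 0.1230
d₁ = 0.1230 / 0.1501 = 0.8195 which rounds to 0.82
d₂ = d₁ − σ√T = 0.8195 − 0.1501 = 0.6694 which rounds to 0.67
e^(−rT) = e^(−0.035·0.3333) = 0.9884
N(−d₂) = N(-0.67) = 0.2514;  N(−d₁) = N(-0.82) = 0.2061
P = 380·0.9884·0.2514 − 420·0.2061 = 94.4238 − 86.5620 = 7.8618

7.86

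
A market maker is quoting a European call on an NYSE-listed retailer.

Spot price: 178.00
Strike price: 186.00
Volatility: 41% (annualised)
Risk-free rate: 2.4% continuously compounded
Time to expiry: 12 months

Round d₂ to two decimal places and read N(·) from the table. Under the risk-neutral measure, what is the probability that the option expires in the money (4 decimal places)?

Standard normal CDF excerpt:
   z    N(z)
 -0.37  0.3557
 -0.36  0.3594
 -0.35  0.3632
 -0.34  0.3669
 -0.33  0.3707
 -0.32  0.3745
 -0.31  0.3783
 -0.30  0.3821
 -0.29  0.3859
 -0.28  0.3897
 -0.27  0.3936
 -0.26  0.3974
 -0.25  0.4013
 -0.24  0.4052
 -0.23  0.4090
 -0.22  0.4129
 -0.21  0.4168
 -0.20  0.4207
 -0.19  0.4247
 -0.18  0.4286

σ√T = 0.41 × 1.0000 = 0.4100
d₁ = [ln(178/186) + (0.024 + 0.41²/2)·1] / 0.4100 = [-0.0440 + 0.1080] / 0.4100 = 0.1563 which rounds to 0.16
d₂ = d₁ − σ√T = 0.1563 − 0.4100 = -0.2537 which rounds to -0.25
Pr(exercise) under Q = N(d₂) = 0.4013

0.4013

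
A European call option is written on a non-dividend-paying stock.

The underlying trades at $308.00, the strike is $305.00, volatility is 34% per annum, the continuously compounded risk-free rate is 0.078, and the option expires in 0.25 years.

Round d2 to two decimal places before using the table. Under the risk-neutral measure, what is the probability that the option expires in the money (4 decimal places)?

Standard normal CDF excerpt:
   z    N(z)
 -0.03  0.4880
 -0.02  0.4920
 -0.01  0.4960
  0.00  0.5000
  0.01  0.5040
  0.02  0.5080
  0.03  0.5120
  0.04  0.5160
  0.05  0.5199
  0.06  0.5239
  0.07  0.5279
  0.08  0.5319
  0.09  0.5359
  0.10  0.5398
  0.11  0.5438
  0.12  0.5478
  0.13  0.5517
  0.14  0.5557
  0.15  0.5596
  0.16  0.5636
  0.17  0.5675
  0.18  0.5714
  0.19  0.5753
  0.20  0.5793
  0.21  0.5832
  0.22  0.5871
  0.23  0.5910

σ√T = 0.34·√0.25 = 0.1700
d₁ = [ln(308/305) + (0.078 + 0.34²/2)·0.25] / 0.1700 = [0.0098 + 0.0340] / 0.1700 = 0.2573 which rounds to 0.26
d₂ = d₁ − σ√T = 0.2573 − 0.1700 = 0.0873 which rounds to 0.09
Risk-neutral Pr[S_T > K] = N(d₂) = N(0.09) = 0.5359

0.5359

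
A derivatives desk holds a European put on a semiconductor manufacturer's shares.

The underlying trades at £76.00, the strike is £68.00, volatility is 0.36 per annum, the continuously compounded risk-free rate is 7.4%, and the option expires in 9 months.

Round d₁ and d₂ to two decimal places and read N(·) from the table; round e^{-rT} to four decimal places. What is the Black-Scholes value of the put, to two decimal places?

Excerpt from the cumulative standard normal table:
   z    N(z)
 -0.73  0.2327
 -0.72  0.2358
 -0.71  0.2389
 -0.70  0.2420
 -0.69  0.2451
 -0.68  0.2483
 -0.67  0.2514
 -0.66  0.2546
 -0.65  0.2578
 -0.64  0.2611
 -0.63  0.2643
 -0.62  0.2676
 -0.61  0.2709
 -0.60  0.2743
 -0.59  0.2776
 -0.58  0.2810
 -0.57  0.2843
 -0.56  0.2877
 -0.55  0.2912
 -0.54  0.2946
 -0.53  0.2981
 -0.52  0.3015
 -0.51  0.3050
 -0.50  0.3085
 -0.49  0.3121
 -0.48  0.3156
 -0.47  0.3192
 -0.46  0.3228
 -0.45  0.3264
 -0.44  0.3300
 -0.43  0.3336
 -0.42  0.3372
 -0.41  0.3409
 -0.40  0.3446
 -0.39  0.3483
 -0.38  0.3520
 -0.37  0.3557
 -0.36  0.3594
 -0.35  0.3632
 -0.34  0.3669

σ√T = 0.36·√0.75 = 0.3118
d₁ = [ln(76/68) + (0.074 + 0.36²/2)·0.75] / 0.3118 = [0.1112 + 0.1041] / 0.3118 = 0.6907 which rounds to 0.69
d₂ = d₁ − σ√T = 0.6907 − 0.3118 = 0.3789 which rounds to 0.38
exp(−rT) = exp(−0.074·0.75) = 0.9460
N(−d₂) = N(-0.38) = 0.3520;  N(−d₁) = N(-0.69) = 0.2451
P = 68·0.9460·0.3520 − 76·0.2451 = 22.6435 − 18.6276 = 4.0159

£4.02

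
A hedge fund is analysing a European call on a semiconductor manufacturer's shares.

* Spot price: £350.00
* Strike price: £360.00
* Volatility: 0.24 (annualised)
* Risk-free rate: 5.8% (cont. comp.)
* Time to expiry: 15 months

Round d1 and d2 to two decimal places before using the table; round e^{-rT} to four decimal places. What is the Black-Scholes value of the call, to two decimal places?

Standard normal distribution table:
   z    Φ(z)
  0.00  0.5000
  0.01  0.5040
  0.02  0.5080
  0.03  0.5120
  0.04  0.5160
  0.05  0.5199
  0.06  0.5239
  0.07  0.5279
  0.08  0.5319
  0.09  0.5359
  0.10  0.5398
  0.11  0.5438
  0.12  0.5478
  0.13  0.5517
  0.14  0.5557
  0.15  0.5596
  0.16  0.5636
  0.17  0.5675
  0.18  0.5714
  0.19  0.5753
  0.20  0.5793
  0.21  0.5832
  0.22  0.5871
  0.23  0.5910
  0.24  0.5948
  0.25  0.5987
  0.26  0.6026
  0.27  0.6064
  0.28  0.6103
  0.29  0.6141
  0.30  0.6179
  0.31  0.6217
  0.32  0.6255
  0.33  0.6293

£44.83

σ√T = 0.24 × 1.1180 = 0.2683
d₁ = [ln(350/360) + (0.058 + ½·0.24²)·1.25] / (σ√T) = (-0.0282 + 0.1085) / 0.2683 = 0.2994 which rounds to 0.30
d₂ = 0.2994 − 0.2683 = 0.0310 which rounds to 0.03
e^(−rT) = e^(−0.058·1.25) = 0.9301
C = 350·N(0.30) − 360·0.9301·N(0.03) = 350·0.6179 − 360·0.9301·0.5120 = 216.2650 − 171.4360 = 44.8290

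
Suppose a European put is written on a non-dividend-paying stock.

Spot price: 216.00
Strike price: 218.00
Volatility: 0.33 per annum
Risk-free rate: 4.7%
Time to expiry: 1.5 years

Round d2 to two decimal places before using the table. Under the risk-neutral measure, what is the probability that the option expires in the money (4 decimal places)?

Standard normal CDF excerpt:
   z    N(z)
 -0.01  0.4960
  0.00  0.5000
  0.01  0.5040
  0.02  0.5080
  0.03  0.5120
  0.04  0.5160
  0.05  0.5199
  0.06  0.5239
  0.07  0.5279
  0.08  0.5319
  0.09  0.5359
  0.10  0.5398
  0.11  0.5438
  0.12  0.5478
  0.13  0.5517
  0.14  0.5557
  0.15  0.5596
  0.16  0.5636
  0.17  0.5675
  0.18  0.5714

T = 1.5;  σ√T = 0.4042
d₁ = [ln(216/218) + (0.047 + 0.33²/2)·1.5] / 0.4042 = [-0.0092 + 0.1522] / 0.4042 = 0.3537 which rounds to 0.35
d₂ = d₁ − σ√T = 0.3537 − 0.4042 = -0.0505 which rounds to -0.05
Risk-neutral Pr[S_T < K] = N(−d₂) = N(0.05) = 0.5199

0.5199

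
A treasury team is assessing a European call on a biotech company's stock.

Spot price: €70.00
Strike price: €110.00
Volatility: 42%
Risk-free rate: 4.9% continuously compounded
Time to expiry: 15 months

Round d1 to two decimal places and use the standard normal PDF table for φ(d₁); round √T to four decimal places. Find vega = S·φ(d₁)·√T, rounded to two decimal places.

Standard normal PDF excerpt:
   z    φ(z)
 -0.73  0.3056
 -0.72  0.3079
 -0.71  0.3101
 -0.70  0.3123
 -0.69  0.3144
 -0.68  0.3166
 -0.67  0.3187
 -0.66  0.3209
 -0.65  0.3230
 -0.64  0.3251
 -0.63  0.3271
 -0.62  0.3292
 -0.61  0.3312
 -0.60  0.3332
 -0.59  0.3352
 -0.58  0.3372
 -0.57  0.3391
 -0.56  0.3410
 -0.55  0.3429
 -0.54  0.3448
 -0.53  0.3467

26.08

T = 1.25;  σ√T = 0.4696
d₁ = [ln(70/110) + (0.049 + ½·0.42²)·1.25] / (σ√T) = (-0.4520 + 0.1715) / 0.4696 = -0.5973 which rounds to -0.60
√T = √1.25 = 1.1180
φ(d₁) = φ(-0.60) = 0.3332
vega = S·φ(d₁)·√T = 70·0.3332·1.1180 = 26.0762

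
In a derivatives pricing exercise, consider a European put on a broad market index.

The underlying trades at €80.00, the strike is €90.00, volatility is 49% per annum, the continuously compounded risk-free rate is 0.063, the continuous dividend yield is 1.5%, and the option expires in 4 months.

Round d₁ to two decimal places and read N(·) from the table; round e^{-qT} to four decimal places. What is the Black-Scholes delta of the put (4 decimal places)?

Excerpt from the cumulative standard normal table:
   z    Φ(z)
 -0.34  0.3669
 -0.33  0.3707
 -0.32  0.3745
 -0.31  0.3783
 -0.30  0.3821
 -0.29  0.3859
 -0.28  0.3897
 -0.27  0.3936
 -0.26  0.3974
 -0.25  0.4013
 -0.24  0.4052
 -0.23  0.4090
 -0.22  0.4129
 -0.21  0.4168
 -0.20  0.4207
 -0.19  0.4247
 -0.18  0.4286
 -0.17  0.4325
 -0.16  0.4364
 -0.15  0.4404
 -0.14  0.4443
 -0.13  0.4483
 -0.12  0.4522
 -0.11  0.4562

σ√T = 0.49·√0.3333 = 0.2829
d₁ = [ln(80/90) + (0.063 − 0.015 + 0.49²/2)·0.3333] / 0.2829 = [-0.1178 + 0.0560] / 0.2829 = -0.2183 which rounds to -0.22
N(d₁) = N(-0.22) = 0.4129
Δ_put = e^(−qT)·(N(d₁) − 1) = 0.9950·(0.4129 − 1) = -0.5842

-0.5842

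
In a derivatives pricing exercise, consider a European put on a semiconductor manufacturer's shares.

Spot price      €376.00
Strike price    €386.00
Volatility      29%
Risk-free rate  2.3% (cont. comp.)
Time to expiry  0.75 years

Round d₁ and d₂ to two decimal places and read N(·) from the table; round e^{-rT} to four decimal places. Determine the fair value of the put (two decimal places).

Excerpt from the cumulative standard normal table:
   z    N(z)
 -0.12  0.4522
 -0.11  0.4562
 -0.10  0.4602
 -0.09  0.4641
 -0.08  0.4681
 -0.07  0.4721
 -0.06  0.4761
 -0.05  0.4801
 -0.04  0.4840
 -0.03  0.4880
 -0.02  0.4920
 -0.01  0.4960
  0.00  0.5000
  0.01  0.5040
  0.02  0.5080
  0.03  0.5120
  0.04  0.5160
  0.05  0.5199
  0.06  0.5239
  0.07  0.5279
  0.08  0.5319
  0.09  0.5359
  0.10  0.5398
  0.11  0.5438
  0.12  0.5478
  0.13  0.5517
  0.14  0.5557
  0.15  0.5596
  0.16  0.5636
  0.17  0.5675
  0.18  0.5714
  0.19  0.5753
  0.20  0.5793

€39.33

σ√T = 0.29 × 0.8660 = 0.2511
d₁ = [ln(376/386) + (0.023 + ½·0.29²)·0.75] / (σ√T) = (-0.0262 + 0.0488) / 0.2511 = 0.0897 which rounds to 0.09
d₂ = 0.0897 − 0.2511 = -0.1614 which rounds to -0.16
exp(−rT) = exp(−0.023·0.75) = 0.9829
P = 386·0.9829·N(0.16) − 376·N(-0.09) = 386·0.9829·0.5636 − 376·0.4641 = 213.8295 − 174.5016 = 39.3279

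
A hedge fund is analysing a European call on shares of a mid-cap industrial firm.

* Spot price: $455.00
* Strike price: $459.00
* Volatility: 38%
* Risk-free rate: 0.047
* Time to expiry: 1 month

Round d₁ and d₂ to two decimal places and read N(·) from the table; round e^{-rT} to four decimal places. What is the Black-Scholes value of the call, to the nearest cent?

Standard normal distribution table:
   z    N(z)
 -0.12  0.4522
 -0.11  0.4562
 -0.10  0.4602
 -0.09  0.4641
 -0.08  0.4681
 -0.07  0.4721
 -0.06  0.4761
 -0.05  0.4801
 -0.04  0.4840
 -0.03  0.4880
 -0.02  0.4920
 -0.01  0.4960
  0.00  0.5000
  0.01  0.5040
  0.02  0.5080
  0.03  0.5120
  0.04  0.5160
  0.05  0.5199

σ√T = 0.38·√0.08333 = 0.1097
d₁ = [ln(455/459) + (0.047 + 0.38²/2)·0.08333] / 0.1097 = [-0.0088 + 0.0099] / 0.1097 = 0.0108 → 0.01
d₂ = d₁ − σ√T = 0.0108 − 0.1097 = -0.0989 → -0.10
e^(−rT) = e^(−0.047·0.08333) = 0.9961
N(d₁) = N(0.01) = 0.5040;  N(d₂) = N(-0.10) = 0.4602
C = 455·0.5040 − 459·0.9961·0.4602 = 229.3200 − 210.4080 = 18.9120

$18.91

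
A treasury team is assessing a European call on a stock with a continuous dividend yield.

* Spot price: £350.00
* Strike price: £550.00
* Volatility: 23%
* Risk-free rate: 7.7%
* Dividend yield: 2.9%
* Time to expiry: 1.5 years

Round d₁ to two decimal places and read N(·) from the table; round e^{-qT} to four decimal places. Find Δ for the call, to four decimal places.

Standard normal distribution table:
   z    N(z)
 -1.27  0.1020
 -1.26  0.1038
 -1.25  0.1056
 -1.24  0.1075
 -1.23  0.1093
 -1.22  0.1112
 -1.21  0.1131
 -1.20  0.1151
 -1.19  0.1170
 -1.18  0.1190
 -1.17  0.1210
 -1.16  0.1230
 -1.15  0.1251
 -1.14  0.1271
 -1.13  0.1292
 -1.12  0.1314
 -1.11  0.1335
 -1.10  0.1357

T = 1.5;  σ√T = 0.2817
d₁ = [ln(350/550) + (0.077 − 0.029 + 0.23²/2)·1.5] / 0.2817 = [-0.4520 + 0.1117] / 0.2817 = -1.2081 which rounds to -1.21
N(d₁) = N(-1.21) = 0.1131
Δ_call = exp(−qT)·N(d₁) = 0.9574·0.1131 = 0.1083

0.1083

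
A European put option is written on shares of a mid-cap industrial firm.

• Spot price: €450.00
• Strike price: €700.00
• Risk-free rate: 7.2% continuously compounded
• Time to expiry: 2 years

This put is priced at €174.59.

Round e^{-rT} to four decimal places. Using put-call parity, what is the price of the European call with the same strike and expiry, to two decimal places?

€18.46

exp(−rT) = exp(−0.072·2) = 0.8659
Put-call parity: C − P = S − K·e^(−rT) = 450 − 700·0.8659 = 450 − 606.1300 = -156.1300
C = P + (C − P) = 174.59 + (-156.1300) = 18.4600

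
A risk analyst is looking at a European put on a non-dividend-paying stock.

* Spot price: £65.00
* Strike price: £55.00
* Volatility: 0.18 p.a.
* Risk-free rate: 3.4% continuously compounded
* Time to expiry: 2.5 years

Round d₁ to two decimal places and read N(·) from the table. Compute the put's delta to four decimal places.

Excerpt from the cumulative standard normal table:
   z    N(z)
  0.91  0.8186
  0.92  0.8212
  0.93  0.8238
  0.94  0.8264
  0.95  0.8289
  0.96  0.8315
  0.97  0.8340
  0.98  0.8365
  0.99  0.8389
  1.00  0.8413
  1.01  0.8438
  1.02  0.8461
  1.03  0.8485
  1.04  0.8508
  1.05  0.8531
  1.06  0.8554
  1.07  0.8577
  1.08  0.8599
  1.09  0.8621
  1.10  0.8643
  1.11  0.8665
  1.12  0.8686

σ√T = 0.18·√2.5 = 0.2846
d₁ = [ln(65/55) + (0.034 + 0.18²/2)·2.5] / 0.2846 = [0.1671 + 0.1255] / 0.2846 = 1.0279 ⇒ 1.03
N(d₁) = N(1.03) = 0.8485
Δ_put = N(d₁) − 1 = 0.8485 − 1 = -0.1515

-0.1515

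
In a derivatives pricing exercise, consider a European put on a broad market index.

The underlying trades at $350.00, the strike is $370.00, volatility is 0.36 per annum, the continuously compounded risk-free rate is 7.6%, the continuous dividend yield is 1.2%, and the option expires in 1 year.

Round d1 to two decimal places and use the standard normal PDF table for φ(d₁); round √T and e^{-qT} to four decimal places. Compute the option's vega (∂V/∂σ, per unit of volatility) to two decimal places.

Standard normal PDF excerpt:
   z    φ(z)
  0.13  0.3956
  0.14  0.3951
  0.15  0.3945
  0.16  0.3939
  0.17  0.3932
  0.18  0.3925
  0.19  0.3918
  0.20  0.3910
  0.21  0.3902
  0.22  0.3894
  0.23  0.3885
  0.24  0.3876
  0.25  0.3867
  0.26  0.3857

135.22

σ√T = 0.36 × 1.0000 = 0.3600
d₁ = [ln(350/370) + (0.076 − 0.012 + 0.36²/2)·1] / 0.3600 = [-0.0556 + 0.1288] / 0.3600 = 0.2034 ⇒ 0.20
√T = √1 = 1.0000
φ(d₁) = φ(0.20) = 0.3910
exp(−qT) = exp(−0.012·1) = 0.9881
vega = S·exp(−qT)·φ(d₁)·√T = 350·0.9881·0.3910·1.0000 = 135.2215
(Vega is the same for a European call and put with the same parameters.)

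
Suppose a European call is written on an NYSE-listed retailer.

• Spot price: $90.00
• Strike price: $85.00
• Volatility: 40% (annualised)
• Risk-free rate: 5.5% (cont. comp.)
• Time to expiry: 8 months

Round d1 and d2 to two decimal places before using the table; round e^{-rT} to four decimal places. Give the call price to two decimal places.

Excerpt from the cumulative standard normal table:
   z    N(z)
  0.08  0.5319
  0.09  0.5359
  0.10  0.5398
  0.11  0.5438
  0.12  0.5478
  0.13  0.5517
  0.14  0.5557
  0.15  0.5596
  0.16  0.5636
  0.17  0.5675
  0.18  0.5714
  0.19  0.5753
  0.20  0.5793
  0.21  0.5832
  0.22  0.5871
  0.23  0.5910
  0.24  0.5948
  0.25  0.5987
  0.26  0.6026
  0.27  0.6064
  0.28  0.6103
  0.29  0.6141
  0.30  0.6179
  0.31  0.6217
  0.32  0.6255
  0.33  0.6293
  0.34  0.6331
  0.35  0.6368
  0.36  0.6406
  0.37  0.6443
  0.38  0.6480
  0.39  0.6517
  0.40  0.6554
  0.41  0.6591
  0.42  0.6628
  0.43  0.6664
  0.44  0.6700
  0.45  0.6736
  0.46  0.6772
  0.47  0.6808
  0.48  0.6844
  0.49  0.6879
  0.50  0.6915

$15.74

T = 0.6667;  σ√T = 0.3266
d₁ = [ln(90/85) + (0.055 + ½·0.4²)·0.6667] / (σ√T) = (0.0572 + 0.0900) / 0.3266 = 0.4506 → 0.45
d₂ = 0.4506 − 0.3266 = 0.1240 → 0.12
exp(−rT) = exp(−0.055·0.6667) = 0.9640
N(d₁) = N(0.45) = 0.6736;  N(d₂) = N(0.12) = 0.5478
C = 90·0.6736 − 85·0.9640·0.5478 = 60.6240 − 44.8867 = 15.7373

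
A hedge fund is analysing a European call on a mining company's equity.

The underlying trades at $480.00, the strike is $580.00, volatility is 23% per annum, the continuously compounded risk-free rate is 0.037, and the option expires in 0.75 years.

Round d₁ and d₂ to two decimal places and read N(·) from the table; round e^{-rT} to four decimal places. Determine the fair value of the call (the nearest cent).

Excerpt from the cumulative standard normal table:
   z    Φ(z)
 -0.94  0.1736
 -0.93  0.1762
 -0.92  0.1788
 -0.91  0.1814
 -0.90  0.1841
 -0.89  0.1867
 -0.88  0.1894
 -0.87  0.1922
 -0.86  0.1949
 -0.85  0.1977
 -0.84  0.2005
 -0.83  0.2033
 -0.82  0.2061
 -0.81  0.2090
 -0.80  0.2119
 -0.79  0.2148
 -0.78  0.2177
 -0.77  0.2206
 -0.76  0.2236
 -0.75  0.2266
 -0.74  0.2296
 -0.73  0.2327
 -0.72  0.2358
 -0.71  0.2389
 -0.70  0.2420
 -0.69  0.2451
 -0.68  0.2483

$12.34

σ√T = 0.23 × 0.8660 = 0.1992
ln(S/K) + (r + σ²/2)T = ln(480/580) + (0.037 + 0.23²/2)·0.75 = -0.1892 + 0.0476 = -0.1417
d₁ = -0.1417 / 0.1992 = -0.7112 ⇒ -0.71
d₂ = d₁ − σ√T = -0.7112 − 0.1992 = -0.9104 ⇒ -0.91
exp(−rT) = exp(−0.037·0.75) = 0.9726
C = 480·N(-0.71) − 580·0.9726·N(-0.91) = 480·0.2389 − 580·0.9726·0.1814 = 114.6720 − 102.3292 = 12.3428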